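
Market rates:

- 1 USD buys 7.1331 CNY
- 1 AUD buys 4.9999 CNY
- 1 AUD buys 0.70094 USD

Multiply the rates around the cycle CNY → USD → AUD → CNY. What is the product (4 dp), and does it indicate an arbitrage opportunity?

Around CNY → USD → AUD → CNY: 1 ÷ 7.1331 ÷ 0.70094 × 4.9999 = 1.000005
Product ≈ 1 (deviation 0.000%, within rounding noise).

1.0000 (no arbitrage)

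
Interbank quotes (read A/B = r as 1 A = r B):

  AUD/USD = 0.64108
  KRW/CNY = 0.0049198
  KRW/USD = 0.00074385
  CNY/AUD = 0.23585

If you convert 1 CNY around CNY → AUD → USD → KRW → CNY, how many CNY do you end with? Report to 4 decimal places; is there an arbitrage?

1.0000 (no arbitrage)

Around CNY → AUD → USD → KRW → CNY: 1 × 0.23585 × 0.64108 ÷ 0.00074385 × 0.0049198 = 1.000023
Product ≈ 1 (deviation 0.002%, within rounding noise).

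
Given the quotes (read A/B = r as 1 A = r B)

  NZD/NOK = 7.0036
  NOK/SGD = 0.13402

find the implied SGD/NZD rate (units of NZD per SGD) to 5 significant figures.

SGD/NZD = 1.0654

1 SGD ÷ 0.13402 = 7.46157 NOK
7.46157 NOK ÷ 7.0036 = 1.06539 NZD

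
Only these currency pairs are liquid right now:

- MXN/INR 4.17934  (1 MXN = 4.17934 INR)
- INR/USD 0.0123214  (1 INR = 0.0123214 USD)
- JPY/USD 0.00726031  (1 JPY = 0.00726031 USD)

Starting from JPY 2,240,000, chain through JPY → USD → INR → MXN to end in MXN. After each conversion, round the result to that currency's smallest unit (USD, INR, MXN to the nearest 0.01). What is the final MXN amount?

MXN 315,816.86

JPY 2,240,000 × 0.00726031 = USD 16,263.09
USD 16,263.09 ÷ 0.0123214 = INR 1,319,906.02
INR 1,319,906.02 ÷ 4.17934 = MXN 315,816.86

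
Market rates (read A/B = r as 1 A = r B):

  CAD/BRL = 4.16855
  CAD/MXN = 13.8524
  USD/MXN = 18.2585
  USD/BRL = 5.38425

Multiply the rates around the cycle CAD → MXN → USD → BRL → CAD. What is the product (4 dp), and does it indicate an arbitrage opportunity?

Around CAD → MXN → USD → BRL → CAD: 1 × 13.8524 ÷ 18.2585 × 5.38425 ÷ 4.16855 = 0.979941
Product < 1; profitable direction is CAD → BRL → USD → MXN → CAD.

0.9799 (arbitrage exists)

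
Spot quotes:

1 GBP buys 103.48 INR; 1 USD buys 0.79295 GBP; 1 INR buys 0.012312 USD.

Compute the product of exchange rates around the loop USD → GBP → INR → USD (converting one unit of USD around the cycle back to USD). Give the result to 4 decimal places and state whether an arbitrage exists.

1.0103 (arbitrage exists)

Around USD → GBP → INR → USD: 1 × 0.79295 × 103.48 × 0.012312 = 1.010255
Product > 1; profitable direction is USD → GBP → INR → USD.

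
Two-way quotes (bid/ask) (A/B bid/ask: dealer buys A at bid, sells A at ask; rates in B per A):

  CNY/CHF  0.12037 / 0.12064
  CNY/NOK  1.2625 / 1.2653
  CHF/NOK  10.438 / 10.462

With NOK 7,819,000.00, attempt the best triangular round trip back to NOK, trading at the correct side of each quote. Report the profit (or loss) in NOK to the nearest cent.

Net profit: NOK 2,256.98

Best loop NOK → CHF → CNY → NOK:
NOK 7,819,000.00 ÷ 10.462 (buy CHF at ask) = CHF 747,371.44
CHF 747,371.44 ÷ 0.12064 (buy CNY at ask) = CNY 6,195,055.04
CNY 6,195,055.04 × 1.2625 (sell CNY at bid) = NOK 7,821,256.98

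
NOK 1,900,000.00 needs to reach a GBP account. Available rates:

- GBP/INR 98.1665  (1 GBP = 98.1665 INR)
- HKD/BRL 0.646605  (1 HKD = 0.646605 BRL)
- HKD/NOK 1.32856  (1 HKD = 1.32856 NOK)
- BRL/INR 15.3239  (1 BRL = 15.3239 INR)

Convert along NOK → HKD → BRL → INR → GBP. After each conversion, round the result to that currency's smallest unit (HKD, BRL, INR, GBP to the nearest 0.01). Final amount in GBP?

GBP 144,350.23

NOK 1,900,000.00 ÷ 1.32856 = HKD 1,430,119.83
HKD 1,430,119.83 × 0.646605 = BRL 924,722.63
BRL 924,722.63 × 15.3239 = INR 14,170,357.11
INR 14,170,357.11 ÷ 98.1665 = GBP 144,350.23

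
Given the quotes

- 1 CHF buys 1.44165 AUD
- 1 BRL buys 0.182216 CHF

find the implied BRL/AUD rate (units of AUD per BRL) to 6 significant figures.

1 BRL × 0.182216 = 0.182216 CHF
0.182216 CHF × 1.44165 = 0.262692 AUD

BRL/AUD = 0.262692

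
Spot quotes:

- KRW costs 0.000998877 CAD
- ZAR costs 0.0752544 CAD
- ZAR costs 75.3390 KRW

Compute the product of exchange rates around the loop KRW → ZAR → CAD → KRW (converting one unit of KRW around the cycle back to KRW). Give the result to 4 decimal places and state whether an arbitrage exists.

1.0000 (no arbitrage)

Around KRW → ZAR → CAD → KRW: 1 ÷ 75.3390 × 0.0752544 ÷ 0.000998877 = 1.000000
Product ≈ 1 (deviation 0.000%, within rounding noise).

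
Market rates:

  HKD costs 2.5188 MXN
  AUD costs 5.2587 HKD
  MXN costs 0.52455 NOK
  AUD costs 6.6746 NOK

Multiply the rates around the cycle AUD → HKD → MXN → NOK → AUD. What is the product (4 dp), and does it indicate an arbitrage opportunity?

Around AUD → HKD → MXN → NOK → AUD: 1 × 5.2587 × 2.5188 × 0.52455 ÷ 6.6746 = 1.040959
Product > 1; profitable direction is AUD → HKD → MXN → NOK → AUD.

1.0410 (arbitrage exists)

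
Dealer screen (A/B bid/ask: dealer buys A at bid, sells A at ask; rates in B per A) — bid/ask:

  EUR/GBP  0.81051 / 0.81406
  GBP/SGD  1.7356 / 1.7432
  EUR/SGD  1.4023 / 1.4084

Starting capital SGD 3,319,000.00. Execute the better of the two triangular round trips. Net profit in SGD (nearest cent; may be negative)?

Net result: SGD -3,956.32 (no profitable arbitrage after spreads)

Best loop SGD → EUR → GBP → SGD:
SGD 3,319,000.00 ÷ 1.4084 (buy EUR at ask) = EUR 2,356,574.84
EUR 2,356,574.84 × 0.81051 (sell EUR at bid) = GBP 1,910,027.47
GBP 1,910,027.47 × 1.7356 (sell GBP at bid) = SGD 3,315,043.68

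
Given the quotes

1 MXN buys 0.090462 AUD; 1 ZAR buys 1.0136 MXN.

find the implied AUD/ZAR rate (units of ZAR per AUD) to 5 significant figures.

AUD/ZAR = 10.906

1 AUD ÷ 0.090462 = 11.0544 MXN
11.0544 MXN ÷ 1.0136 = 10.906 ZAR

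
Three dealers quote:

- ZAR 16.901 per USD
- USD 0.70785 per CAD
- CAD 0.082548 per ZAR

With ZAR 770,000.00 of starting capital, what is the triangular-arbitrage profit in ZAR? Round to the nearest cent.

Profitable loop is ZAR → USD → CAD → ZAR:
ZAR 770,000.00 ÷ 16.901 = USD 45,559.43
USD 45,559.43 ÷ 0.70785 = CAD 64,363.12
CAD 64,363.12 ÷ 0.082548 = ZAR 779,705.38
Profit = ZAR 779,705.38 − ZAR 770,000.00

Profit: ZAR 9,705.38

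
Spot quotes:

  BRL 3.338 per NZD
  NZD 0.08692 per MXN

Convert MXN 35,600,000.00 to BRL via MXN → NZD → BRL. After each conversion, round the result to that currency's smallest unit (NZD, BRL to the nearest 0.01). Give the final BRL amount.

BRL 10,328,946.98

MXN 35,600,000.00 × 0.08692 = NZD 3,094,352.00
NZD 3,094,352.00 × 3.338 = BRL 10,328,946.98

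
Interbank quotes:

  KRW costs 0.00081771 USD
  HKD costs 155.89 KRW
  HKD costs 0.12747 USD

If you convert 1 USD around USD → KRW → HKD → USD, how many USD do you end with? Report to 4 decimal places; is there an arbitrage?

1.0000 (no arbitrage)

Around USD → KRW → HKD → USD: 1 ÷ 0.00081771 ÷ 155.89 × 0.12747 = 0.999978
Product ≈ 1 (deviation 0.002%, within rounding noise).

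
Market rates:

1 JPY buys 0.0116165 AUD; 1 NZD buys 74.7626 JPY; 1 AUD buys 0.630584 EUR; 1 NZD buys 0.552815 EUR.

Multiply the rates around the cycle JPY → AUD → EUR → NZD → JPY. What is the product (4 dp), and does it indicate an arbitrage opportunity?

Around JPY → AUD → EUR → NZD → JPY: 1 × 0.0116165 × 0.630584 ÷ 0.552815 × 74.7626 = 0.990656
Product < 1; profitable direction is JPY → NZD → EUR → AUD → JPY.

0.9907 (arbitrage exists)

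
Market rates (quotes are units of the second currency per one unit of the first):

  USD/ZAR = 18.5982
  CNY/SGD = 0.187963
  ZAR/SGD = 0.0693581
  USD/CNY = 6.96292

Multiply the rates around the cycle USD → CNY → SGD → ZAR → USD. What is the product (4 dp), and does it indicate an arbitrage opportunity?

Around USD → CNY → SGD → ZAR → USD: 1 × 6.96292 × 0.187963 ÷ 0.0693581 ÷ 18.5982 = 1.014602
Product > 1; profitable direction is USD → CNY → SGD → ZAR → USD.

1.0146 (arbitrage exists)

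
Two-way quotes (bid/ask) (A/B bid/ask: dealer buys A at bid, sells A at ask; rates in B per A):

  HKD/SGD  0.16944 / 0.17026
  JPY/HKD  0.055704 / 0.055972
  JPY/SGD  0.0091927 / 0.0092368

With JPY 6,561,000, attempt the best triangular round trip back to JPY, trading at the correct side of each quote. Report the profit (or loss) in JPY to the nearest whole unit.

Best loop JPY → HKD → SGD → JPY:
JPY 6,561,000 × 0.055704 (sell JPY at bid) = HKD 365,473.94
HKD 365,473.94 × 0.16944 (sell HKD at bid) = SGD 61,925.91
SGD 61,925.91 ÷ 0.0092368 (buy JPY at ask) = JPY 6,704,260

Net profit: JPY 143,260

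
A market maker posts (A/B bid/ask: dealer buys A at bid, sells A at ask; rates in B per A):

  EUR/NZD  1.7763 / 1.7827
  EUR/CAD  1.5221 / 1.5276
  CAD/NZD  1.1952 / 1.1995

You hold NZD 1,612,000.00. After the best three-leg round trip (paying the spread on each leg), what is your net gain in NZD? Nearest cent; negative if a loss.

Net profit: NZD 33,017.58

Best loop NZD → EUR → CAD → NZD:
NZD 1,612,000.00 ÷ 1.7827 (buy EUR at ask) = EUR 904,246.37
EUR 904,246.37 × 1.5221 (sell EUR at bid) = CAD 1,376,353.40
CAD 1,376,353.40 × 1.1952 (sell CAD at bid) = NZD 1,645,017.58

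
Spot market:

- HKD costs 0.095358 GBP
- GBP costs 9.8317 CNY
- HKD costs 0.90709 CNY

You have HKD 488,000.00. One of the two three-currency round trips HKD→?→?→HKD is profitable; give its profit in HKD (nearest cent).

Profit: HKD 16,376.91

Profitable loop is HKD → GBP → CNY → HKD:
HKD 488,000.00 × 0.095358 = GBP 46,534.70
GBP 46,534.70 × 9.8317 = CNY 457,515.25
CNY 457,515.25 ÷ 0.90709 = HKD 504,376.91
Profit = HKD 504,376.91 − HKD 488,000.00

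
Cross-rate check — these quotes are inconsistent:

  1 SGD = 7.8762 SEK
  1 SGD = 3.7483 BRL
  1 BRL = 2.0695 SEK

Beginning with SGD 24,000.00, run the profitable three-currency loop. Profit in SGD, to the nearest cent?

Profitable loop is SGD → SEK → BRL → SGD:
SGD 24,000.00 × 7.8762 = SEK 189,028.80
SEK 189,028.80 ÷ 2.0695 = BRL 91,340.32
BRL 91,340.32 ÷ 3.7483 = SGD 24,368.47
Profit = SGD 24,368.47 − SGD 24,000.00

Profit: SGD 368.47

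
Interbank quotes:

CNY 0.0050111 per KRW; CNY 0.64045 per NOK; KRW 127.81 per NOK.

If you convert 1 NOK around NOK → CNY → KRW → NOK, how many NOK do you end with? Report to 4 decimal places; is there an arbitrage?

Around NOK → CNY → KRW → NOK: 1 × 0.64045 ÷ 0.0050111 ÷ 127.81 = 0.999971
Product ≈ 1 (deviation 0.003%, within rounding noise).

1.0000 (no arbitrage)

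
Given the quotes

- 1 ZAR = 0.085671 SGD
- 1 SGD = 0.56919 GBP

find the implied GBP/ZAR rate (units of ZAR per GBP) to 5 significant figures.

GBP/ZAR = 20.507

1 GBP ÷ 0.56919 = 1.75688 SGD
1.75688 SGD ÷ 0.085671 = 20.5073 ZAR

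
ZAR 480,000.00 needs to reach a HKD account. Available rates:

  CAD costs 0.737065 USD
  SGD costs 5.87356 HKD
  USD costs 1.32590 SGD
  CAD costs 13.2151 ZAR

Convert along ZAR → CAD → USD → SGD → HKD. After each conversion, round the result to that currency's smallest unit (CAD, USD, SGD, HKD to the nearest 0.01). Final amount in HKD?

HKD 208,491.70

ZAR 480,000.00 ÷ 13.2151 = CAD 36,322.09
CAD 36,322.09 × 0.737065 = USD 26,771.74
USD 26,771.74 × 1.32590 = SGD 35,496.65
SGD 35,496.65 × 5.87356 = HKD 208,491.70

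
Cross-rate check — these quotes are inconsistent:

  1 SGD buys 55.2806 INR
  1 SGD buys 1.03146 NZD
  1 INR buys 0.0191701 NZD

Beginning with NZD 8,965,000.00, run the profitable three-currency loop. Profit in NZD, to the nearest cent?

Profit: NZD 245,750.74

Profitable loop is NZD → SGD → INR → NZD:
NZD 8,965,000.00 ÷ 1.03146 = SGD 8,691,563.41
SGD 8,691,563.41 × 55.2806 = INR 480,474,840.52
INR 480,474,840.52 × 0.0191701 = NZD 9,210,750.74
Profit = NZD 9,210,750.74 − NZD 8,965,000.00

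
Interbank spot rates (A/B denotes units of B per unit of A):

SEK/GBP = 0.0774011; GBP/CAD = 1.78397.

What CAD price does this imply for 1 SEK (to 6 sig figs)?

1 SEK × 0.0774011 = 0.0774011 GBP
0.0774011 GBP × 1.78397 = 0.138081 CAD

SEK/CAD = 0.138081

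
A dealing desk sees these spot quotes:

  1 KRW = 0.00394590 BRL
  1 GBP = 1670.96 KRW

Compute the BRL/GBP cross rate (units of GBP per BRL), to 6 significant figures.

BRL/GBP = 0.151666

1 BRL ÷ 0.00394590 = 253.428 KRW
253.428 KRW ÷ 1670.96 = 0.151666 GBP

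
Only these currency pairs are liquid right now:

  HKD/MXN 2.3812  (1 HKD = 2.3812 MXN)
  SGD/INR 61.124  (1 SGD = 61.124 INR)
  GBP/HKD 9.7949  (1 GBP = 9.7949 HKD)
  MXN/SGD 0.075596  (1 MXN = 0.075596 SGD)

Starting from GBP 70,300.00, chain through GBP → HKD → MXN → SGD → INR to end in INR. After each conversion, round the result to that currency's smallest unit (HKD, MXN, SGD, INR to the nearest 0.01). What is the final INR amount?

GBP 70,300.00 × 9.7949 = HKD 688,581.47
HKD 688,581.47 × 2.3812 = MXN 1,639,650.20
MXN 1,639,650.20 × 0.075596 = SGD 123,951.00
SGD 123,951.00 × 61.124 = INR 7,576,380.92

INR 7,576,380.92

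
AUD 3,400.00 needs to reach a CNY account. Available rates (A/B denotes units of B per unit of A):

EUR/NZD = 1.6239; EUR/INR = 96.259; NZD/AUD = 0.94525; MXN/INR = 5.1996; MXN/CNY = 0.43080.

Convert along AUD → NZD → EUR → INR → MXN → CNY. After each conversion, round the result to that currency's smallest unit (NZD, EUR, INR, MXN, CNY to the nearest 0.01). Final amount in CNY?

CNY 17,665.21

AUD 3,400.00 ÷ 0.94525 = NZD 3,596.93
NZD 3,596.93 ÷ 1.6239 = EUR 2,214.99
EUR 2,214.99 × 96.259 = INR 213,212.72
INR 213,212.72 ÷ 5.1996 = MXN 41,005.60
MXN 41,005.60 × 0.43080 = CNY 17,665.21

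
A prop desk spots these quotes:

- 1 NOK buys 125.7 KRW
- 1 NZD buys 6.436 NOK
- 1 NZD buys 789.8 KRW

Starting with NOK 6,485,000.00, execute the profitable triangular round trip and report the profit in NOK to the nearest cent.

Profitable loop is NOK → KRW → NZD → NOK:
NOK 6,485,000.00 × 125.7 = KRW 815,164,500
KRW 815,164,500 ÷ 789.8 = NZD 1,032,115.09
NZD 1,032,115.09 × 6.436 = NOK 6,642,692.73
Profit = NOK 6,642,692.73 − NOK 6,485,000.00

Profit: NOK 157,692.73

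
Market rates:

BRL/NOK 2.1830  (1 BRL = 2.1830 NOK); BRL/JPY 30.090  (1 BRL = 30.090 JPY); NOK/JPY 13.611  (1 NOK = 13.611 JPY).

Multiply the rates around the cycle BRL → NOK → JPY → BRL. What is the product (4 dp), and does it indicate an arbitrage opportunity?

0.9875 (arbitrage exists)

Around BRL → NOK → JPY → BRL: 1 × 2.1830 × 13.611 ÷ 30.090 = 0.987465
Product < 1; profitable direction is BRL → JPY → NOK → BRL.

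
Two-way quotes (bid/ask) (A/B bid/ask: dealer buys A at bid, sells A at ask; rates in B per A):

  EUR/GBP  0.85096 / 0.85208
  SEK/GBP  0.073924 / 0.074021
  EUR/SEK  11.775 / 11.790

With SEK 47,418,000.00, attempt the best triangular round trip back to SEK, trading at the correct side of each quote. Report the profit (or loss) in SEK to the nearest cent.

Best loop SEK → GBP → EUR → SEK:
SEK 47,418,000.00 × 0.073924 (sell SEK at bid) = GBP 3,505,328.23
GBP 3,505,328.23 ÷ 0.85208 (buy EUR at ask) = EUR 4,113,848.74
EUR 4,113,848.74 × 11.775 (sell EUR at bid) = SEK 48,440,568.88

Net profit: SEK 1,022,568.88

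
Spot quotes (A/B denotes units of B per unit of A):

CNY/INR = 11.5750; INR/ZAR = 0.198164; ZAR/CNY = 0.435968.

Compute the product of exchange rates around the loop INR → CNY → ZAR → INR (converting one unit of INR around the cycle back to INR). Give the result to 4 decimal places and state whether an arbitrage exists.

1.0000 (no arbitrage)

Around INR → CNY → ZAR → INR: 1 ÷ 11.5750 ÷ 0.435968 ÷ 0.198164 = 0.999999
Product ≈ 1 (deviation 0.000%, within rounding noise).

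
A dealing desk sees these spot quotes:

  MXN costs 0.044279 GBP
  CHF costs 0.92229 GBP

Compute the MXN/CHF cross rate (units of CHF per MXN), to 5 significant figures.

MXN/CHF = 0.048010

1 MXN × 0.044279 = 0.044279 GBP
0.044279 GBP ÷ 0.92229 = 0.0480098 CHF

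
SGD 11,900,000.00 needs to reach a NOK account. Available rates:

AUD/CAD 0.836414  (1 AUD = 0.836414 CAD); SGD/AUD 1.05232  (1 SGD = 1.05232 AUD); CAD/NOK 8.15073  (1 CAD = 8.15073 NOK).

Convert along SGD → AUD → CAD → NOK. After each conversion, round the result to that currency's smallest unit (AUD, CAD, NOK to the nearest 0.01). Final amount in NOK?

NOK 85,371,435.98

SGD 11,900,000.00 × 1.05232 = AUD 12,522,608.00
AUD 12,522,608.00 × 0.836414 = CAD 10,474,084.65
CAD 10,474,084.65 × 8.15073 = NOK 85,371,435.98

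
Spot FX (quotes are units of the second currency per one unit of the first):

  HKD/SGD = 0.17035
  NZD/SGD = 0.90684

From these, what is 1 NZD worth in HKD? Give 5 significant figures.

NZD/HKD = 5.3234

1 NZD × 0.90684 = 0.90684 SGD
0.90684 SGD ÷ 0.17035 = 5.32339 HKD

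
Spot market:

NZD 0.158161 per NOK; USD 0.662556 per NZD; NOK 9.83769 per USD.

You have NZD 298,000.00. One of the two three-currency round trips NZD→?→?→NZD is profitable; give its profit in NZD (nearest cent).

Profitable loop is NZD → USD → NOK → NZD:
NZD 298,000.00 × 0.662556 = USD 197,441.69
USD 197,441.69 × 9.83769 = NOK 1,942,370.12
NOK 1,942,370.12 × 0.158161 = NZD 307,207.20
Profit = NZD 307,207.20 − NZD 298,000.00

Profit: NZD 9,207.20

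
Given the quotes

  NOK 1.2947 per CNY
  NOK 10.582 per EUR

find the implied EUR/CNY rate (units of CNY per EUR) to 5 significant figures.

1 EUR × 10.582 = 10.582 NOK
10.582 NOK ÷ 1.2947 = 8.17332 CNY

EUR/CNY = 8.1733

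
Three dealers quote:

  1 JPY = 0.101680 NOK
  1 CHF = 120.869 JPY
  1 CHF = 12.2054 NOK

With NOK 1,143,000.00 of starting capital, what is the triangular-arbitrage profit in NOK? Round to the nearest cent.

Profit: NOK 7,918.79

Profitable loop is NOK → CHF → JPY → NOK:
NOK 1,143,000.00 ÷ 12.2054 = CHF 93,647.07
CHF 93,647.07 × 120.869 = JPY 11,319,028
JPY 11,319,028 × 0.101680 = NOK 1,150,918.79
Profit = NOK 1,150,918.79 − NOK 1,143,000.00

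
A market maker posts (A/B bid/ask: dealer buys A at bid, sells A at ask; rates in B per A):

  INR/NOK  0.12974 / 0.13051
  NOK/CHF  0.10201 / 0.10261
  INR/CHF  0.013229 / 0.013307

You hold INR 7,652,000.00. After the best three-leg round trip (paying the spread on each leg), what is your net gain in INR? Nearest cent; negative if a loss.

Best loop INR → NOK → CHF → INR:
INR 7,652,000.00 × 0.12974 (sell INR at bid) = NOK 992,770.48
NOK 992,770.48 × 0.10201 (sell NOK at bid) = CHF 101,272.52
CHF 101,272.52 ÷ 0.013307 (buy INR at ask) = INR 7,610,469.43

Net result: INR -41,530.57 (no profitable arbitrage after spreads)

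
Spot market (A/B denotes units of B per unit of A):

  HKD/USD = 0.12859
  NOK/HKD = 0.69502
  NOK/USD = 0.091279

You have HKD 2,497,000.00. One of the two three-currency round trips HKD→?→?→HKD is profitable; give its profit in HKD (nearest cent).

Profitable loop is HKD → NOK → USD → HKD:
HKD 2,497,000.00 ÷ 0.69502 = NOK 3,592,702.37
NOK 3,592,702.37 × 0.091279 = USD 327,938.28
USD 327,938.28 ÷ 0.12859 = HKD 2,550,262.69
Profit = HKD 2,550,262.69 − HKD 2,497,000.00

Profit: HKD 53,262.69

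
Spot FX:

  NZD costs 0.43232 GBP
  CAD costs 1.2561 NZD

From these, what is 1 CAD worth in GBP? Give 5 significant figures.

1 CAD × 1.2561 = 1.2561 NZD
1.2561 NZD × 0.43232 = 0.543037 GBP

CAD/GBP = 0.54304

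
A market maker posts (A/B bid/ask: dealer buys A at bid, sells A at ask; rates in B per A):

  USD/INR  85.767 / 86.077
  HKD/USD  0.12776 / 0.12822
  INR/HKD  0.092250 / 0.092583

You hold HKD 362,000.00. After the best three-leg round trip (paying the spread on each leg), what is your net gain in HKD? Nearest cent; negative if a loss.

Net profit: HKD 3,923.30

Best loop HKD → USD → INR → HKD:
HKD 362,000.00 × 0.12776 (sell HKD at bid) = USD 46,249.12
USD 46,249.12 × 85.767 (sell USD at bid) = INR 3,966,648.28
INR 3,966,648.28 × 0.092250 (sell INR at bid) = HKD 365,923.30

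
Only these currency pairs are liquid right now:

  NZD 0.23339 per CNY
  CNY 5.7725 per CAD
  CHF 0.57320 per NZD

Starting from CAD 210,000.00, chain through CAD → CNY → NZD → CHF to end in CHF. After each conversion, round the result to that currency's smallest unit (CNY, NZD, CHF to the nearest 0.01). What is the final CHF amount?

CAD 210,000.00 × 5.7725 = CNY 1,212,225.00
CNY 1,212,225.00 × 0.23339 = NZD 282,921.19
NZD 282,921.19 × 0.57320 = CHF 162,170.43

CHF 162,170.43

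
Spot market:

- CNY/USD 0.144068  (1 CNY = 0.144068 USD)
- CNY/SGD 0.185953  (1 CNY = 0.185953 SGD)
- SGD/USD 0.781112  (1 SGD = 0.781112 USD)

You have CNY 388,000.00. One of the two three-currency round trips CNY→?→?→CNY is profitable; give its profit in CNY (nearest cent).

Profitable loop is CNY → SGD → USD → CNY:
CNY 388,000.00 × 0.185953 = SGD 72,149.76
SGD 72,149.76 × 0.781112 = USD 56,357.05
USD 56,357.05 ÷ 0.144068 = CNY 391,183.65
Profit = CNY 391,183.65 − CNY 388,000.00

Profit: CNY 3,183.65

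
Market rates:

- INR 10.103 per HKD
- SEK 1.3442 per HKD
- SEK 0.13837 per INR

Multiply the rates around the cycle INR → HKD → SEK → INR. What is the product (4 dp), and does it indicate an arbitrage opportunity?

0.9615 (arbitrage exists)

Around INR → HKD → SEK → INR: 1 ÷ 10.103 × 1.3442 ÷ 0.13837 = 0.961549
Product < 1; profitable direction is INR → SEK → HKD → INR.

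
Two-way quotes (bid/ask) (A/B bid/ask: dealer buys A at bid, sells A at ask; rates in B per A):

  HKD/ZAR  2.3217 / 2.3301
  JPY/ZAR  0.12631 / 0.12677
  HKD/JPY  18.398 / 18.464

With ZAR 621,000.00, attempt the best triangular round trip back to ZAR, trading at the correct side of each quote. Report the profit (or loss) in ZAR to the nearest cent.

Best loop ZAR → HKD → JPY → ZAR:
ZAR 621,000.00 ÷ 2.3301 (buy HKD at ask) = HKD 266,512.17
HKD 266,512.17 × 18.398 (sell HKD at bid) = JPY 4,903,291
JPY 4,903,291 × 0.12631 (sell JPY at bid) = ZAR 619,334.67

Net result: ZAR -1,665.33 (no profitable arbitrage after spreads)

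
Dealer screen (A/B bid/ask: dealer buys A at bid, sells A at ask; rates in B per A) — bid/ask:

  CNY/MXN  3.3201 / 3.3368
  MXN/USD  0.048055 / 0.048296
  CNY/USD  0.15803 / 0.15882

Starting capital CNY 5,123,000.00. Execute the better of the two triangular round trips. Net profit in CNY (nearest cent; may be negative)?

Net profit: CNY 23,463.66

Best loop CNY → MXN → USD → CNY:
CNY 5,123,000.00 × 3.3201 (sell CNY at bid) = MXN 17,008,872.30
MXN 17,008,872.30 × 0.048055 (sell MXN at bid) = USD 817,361.36
USD 817,361.36 ÷ 0.15882 (buy CNY at ask) = CNY 5,146,463.66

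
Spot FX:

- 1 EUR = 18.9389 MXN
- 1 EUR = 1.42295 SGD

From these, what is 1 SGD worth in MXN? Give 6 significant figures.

1 SGD ÷ 1.42295 = 0.702765 EUR
0.702765 EUR × 18.9389 = 13.3096 MXN

SGD/MXN = 13.3096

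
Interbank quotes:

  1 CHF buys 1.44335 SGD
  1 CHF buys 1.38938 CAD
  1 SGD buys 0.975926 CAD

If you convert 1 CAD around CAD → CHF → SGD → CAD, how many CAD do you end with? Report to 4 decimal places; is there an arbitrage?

1.0138 (arbitrage exists)

Around CAD → CHF → SGD → CAD: 1 ÷ 1.38938 × 1.44335 × 0.975926 = 1.013836
Product > 1; profitable direction is CAD → CHF → SGD → CAD.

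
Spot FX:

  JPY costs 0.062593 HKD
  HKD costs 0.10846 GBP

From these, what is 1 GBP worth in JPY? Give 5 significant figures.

1 GBP ÷ 0.10846 = 9.21999 HKD
9.21999 HKD ÷ 0.062593 = 147.301 JPY

GBP/JPY = 147.30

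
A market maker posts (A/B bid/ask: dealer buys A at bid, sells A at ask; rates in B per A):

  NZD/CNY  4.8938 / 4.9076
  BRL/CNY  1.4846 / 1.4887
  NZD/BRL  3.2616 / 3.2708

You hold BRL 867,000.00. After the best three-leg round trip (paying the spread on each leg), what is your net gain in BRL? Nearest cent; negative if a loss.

Net profit: BRL 4,373.08

Best loop BRL → NZD → CNY → BRL:
BRL 867,000.00 ÷ 3.2708 (buy NZD at ask) = NZD 265,072.77
NZD 265,072.77 × 4.8938 (sell NZD at bid) = CNY 1,297,213.10
CNY 1,297,213.10 ÷ 1.4887 (buy BRL at ask) = BRL 871,373.08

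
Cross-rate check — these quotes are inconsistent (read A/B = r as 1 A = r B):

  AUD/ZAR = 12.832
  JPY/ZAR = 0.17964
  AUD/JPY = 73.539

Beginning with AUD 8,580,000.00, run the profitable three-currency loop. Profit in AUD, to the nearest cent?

Profitable loop is AUD → JPY → ZAR → AUD:
AUD 8,580,000.00 × 73.539 = JPY 630,964,620
JPY 630,964,620 × 0.17964 = ZAR 113,346,484.34
ZAR 113,346,484.34 ÷ 12.832 = AUD 8,833,111.31
Profit = AUD 8,833,111.31 − AUD 8,580,000.00

Profit: AUD 253,111.31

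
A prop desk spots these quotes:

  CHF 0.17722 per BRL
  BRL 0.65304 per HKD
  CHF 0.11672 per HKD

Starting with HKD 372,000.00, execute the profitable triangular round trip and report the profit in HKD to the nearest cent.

Profit: HKD 3,176.57

Profitable loop is HKD → CHF → BRL → HKD:
HKD 372,000.00 × 0.11672 = CHF 43,419.84
CHF 43,419.84 ÷ 0.17722 = BRL 245,005.30
BRL 245,005.30 ÷ 0.65304 = HKD 375,176.57
Profit = HKD 375,176.57 − HKD 372,000.00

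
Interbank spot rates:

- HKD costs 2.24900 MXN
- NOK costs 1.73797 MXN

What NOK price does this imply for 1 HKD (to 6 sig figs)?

HKD/NOK = 1.29404

1 HKD × 2.24900 = 2.249 MXN
2.249 MXN ÷ 1.73797 = 1.29404 NOK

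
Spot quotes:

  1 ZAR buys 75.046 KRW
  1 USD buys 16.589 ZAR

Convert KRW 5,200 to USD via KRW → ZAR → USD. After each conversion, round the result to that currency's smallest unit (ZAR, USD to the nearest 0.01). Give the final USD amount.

KRW 5,200 ÷ 75.046 = ZAR 69.29
ZAR 69.29 ÷ 16.589 = USD 4.18

USD 4.18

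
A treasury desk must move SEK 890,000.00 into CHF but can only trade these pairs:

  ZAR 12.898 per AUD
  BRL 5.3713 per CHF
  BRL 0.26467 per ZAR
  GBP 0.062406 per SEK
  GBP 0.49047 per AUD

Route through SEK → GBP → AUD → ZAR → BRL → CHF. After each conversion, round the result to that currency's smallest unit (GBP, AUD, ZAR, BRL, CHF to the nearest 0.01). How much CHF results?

SEK 890,000.00 × 0.062406 = GBP 55,541.34
GBP 55,541.34 ÷ 0.49047 = AUD 113,241.05
AUD 113,241.05 × 12.898 = ZAR 1,460,583.06
ZAR 1,460,583.06 × 0.26467 = BRL 386,572.52
BRL 386,572.52 ÷ 5.3713 = CHF 71,970.01

CHF 71,970.01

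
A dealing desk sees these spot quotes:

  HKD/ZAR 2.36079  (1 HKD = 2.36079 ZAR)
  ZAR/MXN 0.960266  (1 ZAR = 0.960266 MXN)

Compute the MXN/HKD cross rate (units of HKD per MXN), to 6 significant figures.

MXN/HKD = 0.441114

1 MXN ÷ 0.960266 = 1.04138 ZAR
1.04138 ZAR ÷ 2.36079 = 0.441114 HKD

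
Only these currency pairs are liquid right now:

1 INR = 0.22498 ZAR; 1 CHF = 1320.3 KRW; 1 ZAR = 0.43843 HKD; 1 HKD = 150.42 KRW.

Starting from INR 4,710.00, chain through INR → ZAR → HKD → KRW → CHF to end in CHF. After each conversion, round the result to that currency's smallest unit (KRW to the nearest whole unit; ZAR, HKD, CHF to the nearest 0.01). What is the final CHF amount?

CHF 52.93

INR 4,710.00 × 0.22498 = ZAR 1,059.66
ZAR 1,059.66 × 0.43843 = HKD 464.59
HKD 464.59 × 150.42 = KRW 69,884
KRW 69,884 ÷ 1320.3 = CHF 52.93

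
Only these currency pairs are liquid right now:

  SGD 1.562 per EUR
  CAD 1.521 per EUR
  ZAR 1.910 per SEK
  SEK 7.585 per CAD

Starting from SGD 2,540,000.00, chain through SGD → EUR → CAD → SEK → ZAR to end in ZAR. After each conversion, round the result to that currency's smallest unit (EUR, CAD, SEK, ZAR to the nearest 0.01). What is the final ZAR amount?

ZAR 35,831,983.91

SGD 2,540,000.00 ÷ 1.562 = EUR 1,626,120.36
EUR 1,626,120.36 × 1.521 = CAD 2,473,329.07
CAD 2,473,329.07 × 7.585 = SEK 18,760,201.00
SEK 18,760,201.00 × 1.910 = ZAR 35,831,983.91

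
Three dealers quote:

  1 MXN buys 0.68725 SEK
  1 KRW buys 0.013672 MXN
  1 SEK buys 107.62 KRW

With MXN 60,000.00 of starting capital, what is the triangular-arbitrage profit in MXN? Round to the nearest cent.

Profitable loop is MXN → SEK → KRW → MXN:
MXN 60,000.00 × 0.68725 = SEK 41,235.00
SEK 41,235.00 × 107.62 = KRW 4,437,711
KRW 4,437,711 × 0.013672 = MXN 60,672.38
Profit = MXN 60,672.38 − MXN 60,000.00

Profit: MXN 672.38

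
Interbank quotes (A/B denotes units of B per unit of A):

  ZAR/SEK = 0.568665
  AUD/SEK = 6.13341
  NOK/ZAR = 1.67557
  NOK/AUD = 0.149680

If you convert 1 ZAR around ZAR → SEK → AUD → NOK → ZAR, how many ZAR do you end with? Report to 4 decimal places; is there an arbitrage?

Around ZAR → SEK → AUD → NOK → ZAR: 1 × 0.568665 ÷ 6.13341 ÷ 0.149680 × 1.67557 = 1.037895
Product > 1; profitable direction is ZAR → SEK → AUD → NOK → ZAR.

1.0379 (arbitrage exists)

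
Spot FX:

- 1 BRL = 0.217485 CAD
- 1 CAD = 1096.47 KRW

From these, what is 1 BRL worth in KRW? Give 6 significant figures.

BRL/KRW = 238.466

1 BRL × 0.217485 = 0.217485 CAD
0.217485 CAD × 1096.47 = 238.466 KRW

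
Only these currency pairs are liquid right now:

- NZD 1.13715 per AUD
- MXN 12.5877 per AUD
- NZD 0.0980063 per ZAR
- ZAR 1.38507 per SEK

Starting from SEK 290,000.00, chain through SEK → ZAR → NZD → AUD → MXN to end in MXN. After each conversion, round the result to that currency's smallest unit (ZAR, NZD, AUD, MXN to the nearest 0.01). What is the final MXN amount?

MXN 435,765.03

SEK 290,000.00 × 1.38507 = ZAR 401,670.30
ZAR 401,670.30 × 0.0980063 = NZD 39,366.22
NZD 39,366.22 ÷ 1.13715 = AUD 34,618.32
AUD 34,618.32 × 12.5877 = MXN 435,765.03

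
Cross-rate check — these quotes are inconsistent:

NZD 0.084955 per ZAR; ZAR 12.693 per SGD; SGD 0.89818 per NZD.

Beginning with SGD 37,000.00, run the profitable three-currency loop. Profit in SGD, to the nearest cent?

Profit: SGD 1,201.91

Profitable loop is SGD → NZD → ZAR → SGD:
SGD 37,000.00 ÷ 0.89818 = NZD 41,194.42
NZD 41,194.42 ÷ 0.084955 = ZAR 484,896.89
ZAR 484,896.89 ÷ 12.693 = SGD 38,201.91
Profit = SGD 38,201.91 − SGD 37,000.00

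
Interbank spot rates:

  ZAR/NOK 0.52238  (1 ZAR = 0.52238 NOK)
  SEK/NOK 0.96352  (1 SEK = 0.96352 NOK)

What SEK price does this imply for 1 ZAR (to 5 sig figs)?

1 ZAR × 0.52238 = 0.52238 NOK
0.52238 NOK ÷ 0.96352 = 0.542158 SEK

ZAR/SEK = 0.54216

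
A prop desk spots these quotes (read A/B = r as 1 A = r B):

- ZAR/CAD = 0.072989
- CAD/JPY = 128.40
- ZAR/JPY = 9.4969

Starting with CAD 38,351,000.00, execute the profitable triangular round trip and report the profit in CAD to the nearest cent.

Profitable loop is CAD → ZAR → JPY → CAD:
CAD 38,351,000.00 ÷ 0.072989 = ZAR 525,435,339.57
ZAR 525,435,339.57 × 9.4969 = JPY 4,990,006,876
JPY 4,990,006,876 ÷ 128.40 = CAD 38,862,981.90
Profit = CAD 38,862,981.90 − CAD 38,351,000.00

Profit: CAD 511,981.90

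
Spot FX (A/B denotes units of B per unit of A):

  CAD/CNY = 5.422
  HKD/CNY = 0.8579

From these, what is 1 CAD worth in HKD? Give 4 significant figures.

1 CAD × 5.422 = 5.422 CNY
5.422 CNY ÷ 0.8579 = 6.32008 HKD

CAD/HKD = 6.320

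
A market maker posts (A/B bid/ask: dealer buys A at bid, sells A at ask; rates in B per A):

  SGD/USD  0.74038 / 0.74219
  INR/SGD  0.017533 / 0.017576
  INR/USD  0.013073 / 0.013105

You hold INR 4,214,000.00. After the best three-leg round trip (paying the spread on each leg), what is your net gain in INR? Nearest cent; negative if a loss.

Best loop INR → USD → SGD → INR:
INR 4,214,000.00 × 0.013073 (sell INR at bid) = USD 55,089.62
USD 55,089.62 ÷ 0.74219 (buy SGD at ask) = SGD 74,225.77
SGD 74,225.77 ÷ 0.017576 (buy INR at ask) = INR 4,223,131.94

Net profit: INR 9,131.94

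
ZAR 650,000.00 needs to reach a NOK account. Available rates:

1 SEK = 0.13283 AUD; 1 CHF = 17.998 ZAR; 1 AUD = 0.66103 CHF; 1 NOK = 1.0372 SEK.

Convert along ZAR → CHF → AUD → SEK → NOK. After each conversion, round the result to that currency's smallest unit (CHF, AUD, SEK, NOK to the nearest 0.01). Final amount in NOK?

NOK 396,560.31

ZAR 650,000.00 ÷ 17.998 = CHF 36,115.12
CHF 36,115.12 ÷ 0.66103 = AUD 54,634.62
AUD 54,634.62 ÷ 0.13283 = SEK 411,312.35
SEK 411,312.35 ÷ 1.0372 = NOK 396,560.31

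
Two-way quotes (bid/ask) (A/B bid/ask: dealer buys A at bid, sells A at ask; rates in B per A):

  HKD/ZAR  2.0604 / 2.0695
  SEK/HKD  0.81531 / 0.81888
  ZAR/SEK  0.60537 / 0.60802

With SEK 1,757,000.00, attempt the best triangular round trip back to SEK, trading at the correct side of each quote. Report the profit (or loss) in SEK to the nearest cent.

Net profit: SEK 29,763.07

Best loop SEK → HKD → ZAR → SEK:
SEK 1,757,000.00 × 0.81531 (sell SEK at bid) = HKD 1,432,499.67
HKD 1,432,499.67 × 2.0604 (sell HKD at bid) = ZAR 2,951,522.32
ZAR 2,951,522.32 × 0.60537 (sell ZAR at bid) = SEK 1,786,763.07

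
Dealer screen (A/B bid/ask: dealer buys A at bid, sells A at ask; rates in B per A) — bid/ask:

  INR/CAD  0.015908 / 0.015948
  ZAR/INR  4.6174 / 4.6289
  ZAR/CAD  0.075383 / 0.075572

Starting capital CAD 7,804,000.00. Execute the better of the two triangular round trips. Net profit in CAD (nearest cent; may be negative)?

Best loop CAD → INR → ZAR → CAD:
CAD 7,804,000.00 ÷ 0.015948 (buy INR at ask) = INR 489,340,356.16
INR 489,340,356.16 ÷ 4.6289 (buy ZAR at ask) = ZAR 105,714,177.48
ZAR 105,714,177.48 × 0.075383 (sell ZAR at bid) = CAD 7,969,051.84

Net profit: CAD 165,051.84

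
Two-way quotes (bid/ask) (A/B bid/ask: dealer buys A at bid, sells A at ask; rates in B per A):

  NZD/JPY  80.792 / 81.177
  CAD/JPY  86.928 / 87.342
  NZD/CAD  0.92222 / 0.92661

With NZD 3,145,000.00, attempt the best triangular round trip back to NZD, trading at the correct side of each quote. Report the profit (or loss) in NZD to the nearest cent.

Best loop NZD → JPY → CAD → NZD:
NZD 3,145,000.00 × 80.792 (sell NZD at bid) = JPY 254,090,840
JPY 254,090,840 ÷ 87.342 (buy CAD at ask) = CAD 2,909,148.41
CAD 2,909,148.41 ÷ 0.92661 (buy NZD at ask) = NZD 3,139,560.77

Net result: NZD -5,439.23 (no profitable arbitrage after spreads)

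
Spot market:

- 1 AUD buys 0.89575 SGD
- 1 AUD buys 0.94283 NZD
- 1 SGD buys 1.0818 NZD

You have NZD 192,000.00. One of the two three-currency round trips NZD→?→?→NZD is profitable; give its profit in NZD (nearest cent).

Profit: NZD 5,333.87

Profitable loop is NZD → AUD → SGD → NZD:
NZD 192,000.00 ÷ 0.94283 = AUD 203,642.23
AUD 203,642.23 × 0.89575 = SGD 182,412.52
SGD 182,412.52 × 1.0818 = NZD 197,333.87
Profit = NZD 197,333.87 − NZD 192,000.00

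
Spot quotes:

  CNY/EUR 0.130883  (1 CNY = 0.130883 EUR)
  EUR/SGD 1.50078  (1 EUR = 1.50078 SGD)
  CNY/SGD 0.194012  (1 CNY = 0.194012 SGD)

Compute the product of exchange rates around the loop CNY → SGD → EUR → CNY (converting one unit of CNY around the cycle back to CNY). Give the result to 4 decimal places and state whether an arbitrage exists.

Around CNY → SGD → EUR → CNY: 1 × 0.194012 ÷ 1.50078 ÷ 0.130883 = 0.987707
Product < 1; profitable direction is CNY → EUR → SGD → CNY.

0.9877 (arbitrage exists)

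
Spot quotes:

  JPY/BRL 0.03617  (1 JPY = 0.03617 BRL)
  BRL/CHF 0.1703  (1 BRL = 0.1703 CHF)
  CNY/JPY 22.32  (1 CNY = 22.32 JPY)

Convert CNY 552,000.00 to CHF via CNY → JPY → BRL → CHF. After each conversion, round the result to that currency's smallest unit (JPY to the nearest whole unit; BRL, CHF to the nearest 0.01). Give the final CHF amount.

CHF 75,892.07

CNY 552,000.00 × 22.32 = JPY 12,320,640
JPY 12,320,640 × 0.03617 = BRL 445,637.55
BRL 445,637.55 × 0.1703 = CHF 75,892.07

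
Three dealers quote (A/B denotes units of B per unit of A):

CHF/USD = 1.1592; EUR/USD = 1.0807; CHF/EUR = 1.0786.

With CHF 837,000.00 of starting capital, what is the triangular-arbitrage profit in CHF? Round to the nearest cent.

Profit: CHF 4,652.18

Profitable loop is CHF → EUR → USD → CHF:
CHF 837,000.00 × 1.0786 = EUR 902,788.20
EUR 902,788.20 × 1.0807 = USD 975,643.21
USD 975,643.21 ÷ 1.1592 = CHF 841,652.18
Profit = CHF 841,652.18 − CHF 837,000.00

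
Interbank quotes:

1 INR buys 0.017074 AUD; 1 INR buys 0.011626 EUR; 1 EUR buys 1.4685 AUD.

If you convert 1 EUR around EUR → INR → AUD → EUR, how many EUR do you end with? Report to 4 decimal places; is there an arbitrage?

Around EUR → INR → AUD → EUR: 1 ÷ 0.011626 × 0.017074 ÷ 1.4685 = 1.000071
Product ≈ 1 (deviation 0.007%, within rounding noise).

1.0001 (no arbitrage)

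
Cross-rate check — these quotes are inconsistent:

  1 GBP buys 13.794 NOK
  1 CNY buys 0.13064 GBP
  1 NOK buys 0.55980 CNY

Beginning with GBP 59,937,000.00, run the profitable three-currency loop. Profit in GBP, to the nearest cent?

Profitable loop is GBP → NOK → CNY → GBP:
GBP 59,937,000.00 × 13.794 = NOK 826,770,978.00
NOK 826,770,978.00 × 0.55980 = CNY 462,826,393.48
CNY 462,826,393.48 × 0.13064 = GBP 60,463,640.04
Profit = GBP 60,463,640.04 − GBP 59,937,000.00

Profit: GBP 526,640.04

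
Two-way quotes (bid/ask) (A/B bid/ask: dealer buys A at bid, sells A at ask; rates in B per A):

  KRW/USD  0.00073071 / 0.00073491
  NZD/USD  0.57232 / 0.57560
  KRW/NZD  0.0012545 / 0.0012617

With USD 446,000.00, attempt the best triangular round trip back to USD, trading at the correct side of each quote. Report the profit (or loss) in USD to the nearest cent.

Best loop USD → NZD → KRW → USD:
USD 446,000.00 ÷ 0.57560 (buy NZD at ask) = NZD 774,843.64
NZD 774,843.64 ÷ 0.0012617 (buy KRW at ask) = KRW 614,126,687
KRW 614,126,687 × 0.00073071 (sell KRW at bid) = USD 448,748.51

Net profit: USD 2,748.51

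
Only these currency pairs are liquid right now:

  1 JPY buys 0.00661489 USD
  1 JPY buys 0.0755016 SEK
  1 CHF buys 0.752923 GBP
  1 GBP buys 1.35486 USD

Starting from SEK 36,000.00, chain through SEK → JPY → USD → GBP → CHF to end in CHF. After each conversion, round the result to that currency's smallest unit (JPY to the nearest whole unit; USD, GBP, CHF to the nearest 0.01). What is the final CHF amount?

SEK 36,000.00 ÷ 0.0755016 = JPY 476,811
JPY 476,811 × 0.00661489 = USD 3,154.05
USD 3,154.05 ÷ 1.35486 = GBP 2,327.95
GBP 2,327.95 ÷ 0.752923 = CHF 3,091.88

CHF 3,091.88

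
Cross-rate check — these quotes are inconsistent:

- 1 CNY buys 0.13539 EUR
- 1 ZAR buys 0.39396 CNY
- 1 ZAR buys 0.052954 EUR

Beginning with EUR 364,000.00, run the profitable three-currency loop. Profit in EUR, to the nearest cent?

Profit: EUR 2,641.25

Profitable loop is EUR → ZAR → CNY → EUR:
EUR 364,000.00 ÷ 0.052954 = ZAR 6,873,890.55
ZAR 6,873,890.55 × 0.39396 = CNY 2,708,037.92
CNY 2,708,037.92 × 0.13539 = EUR 366,641.25
Profit = EUR 366,641.25 − EUR 364,000.00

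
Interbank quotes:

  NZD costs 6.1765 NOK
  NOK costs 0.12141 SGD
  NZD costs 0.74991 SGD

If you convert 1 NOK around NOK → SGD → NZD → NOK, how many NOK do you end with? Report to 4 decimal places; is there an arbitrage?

1.0000 (no arbitrage)

Around NOK → SGD → NZD → NOK: 1 × 0.12141 ÷ 0.74991 × 6.1765 = 0.999972
Product ≈ 1 (deviation 0.003%, within rounding noise).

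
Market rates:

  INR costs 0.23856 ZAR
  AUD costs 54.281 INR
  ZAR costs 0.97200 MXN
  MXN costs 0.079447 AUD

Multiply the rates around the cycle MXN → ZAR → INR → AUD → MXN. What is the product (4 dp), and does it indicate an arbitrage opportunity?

1.0000 (no arbitrage)

Around MXN → ZAR → INR → AUD → MXN: 1 ÷ 0.97200 ÷ 0.23856 ÷ 54.281 ÷ 0.079447 = 1.000025
Product ≈ 1 (deviation 0.002%, within rounding noise).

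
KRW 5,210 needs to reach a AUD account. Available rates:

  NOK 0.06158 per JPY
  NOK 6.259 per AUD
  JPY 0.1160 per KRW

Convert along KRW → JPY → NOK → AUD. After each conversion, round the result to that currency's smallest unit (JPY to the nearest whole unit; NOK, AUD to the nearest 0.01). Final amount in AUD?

KRW 5,210 × 0.1160 = JPY 604
JPY 604 × 0.06158 = NOK 37.19
NOK 37.19 ÷ 6.259 = AUD 5.94

AUD 5.94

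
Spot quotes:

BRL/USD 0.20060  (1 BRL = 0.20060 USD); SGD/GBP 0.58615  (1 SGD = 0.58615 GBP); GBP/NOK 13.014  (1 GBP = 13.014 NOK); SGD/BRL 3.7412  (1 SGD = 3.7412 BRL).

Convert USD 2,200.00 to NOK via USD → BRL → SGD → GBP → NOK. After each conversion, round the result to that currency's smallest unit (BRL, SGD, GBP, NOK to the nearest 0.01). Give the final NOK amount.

USD 2,200.00 ÷ 0.20060 = BRL 10,967.10
BRL 10,967.10 ÷ 3.7412 = SGD 2,931.44
SGD 2,931.44 × 0.58615 = GBP 1,718.26
GBP 1,718.26 × 13.014 = NOK 22,361.44

NOK 22,361.44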